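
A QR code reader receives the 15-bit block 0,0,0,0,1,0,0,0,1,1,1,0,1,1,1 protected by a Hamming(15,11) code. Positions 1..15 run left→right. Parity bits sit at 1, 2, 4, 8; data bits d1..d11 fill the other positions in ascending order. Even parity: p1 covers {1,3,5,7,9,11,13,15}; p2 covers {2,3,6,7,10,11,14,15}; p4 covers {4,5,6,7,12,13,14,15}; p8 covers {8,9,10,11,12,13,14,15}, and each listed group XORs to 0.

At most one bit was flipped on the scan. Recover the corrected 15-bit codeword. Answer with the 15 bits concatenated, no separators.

s1 (pos 1,3,5,7,9,11,13,15): 0⊕0⊕1⊕0⊕1⊕1⊕1⊕1 = 1
s2 (pos 2,3,6,7,10,11,14,15): 0⊕0⊕0⊕0⊕1⊕1⊕1⊕1 = 0
s4 (pos 4,5,6,7,12,13,14,15): 0⊕1⊕0⊕0⊕0⊕1⊕1⊕1 = 0
s8 (pos 8,9,10,11,12,13,14,15): 0⊕1⊕1⊕1⊕0⊕1⊕1⊕1 = 0
Syndrome s8…s1 = 0001 → error at position 1.
Flip position 1: 000010001110111 → 100010001110111

100010001110111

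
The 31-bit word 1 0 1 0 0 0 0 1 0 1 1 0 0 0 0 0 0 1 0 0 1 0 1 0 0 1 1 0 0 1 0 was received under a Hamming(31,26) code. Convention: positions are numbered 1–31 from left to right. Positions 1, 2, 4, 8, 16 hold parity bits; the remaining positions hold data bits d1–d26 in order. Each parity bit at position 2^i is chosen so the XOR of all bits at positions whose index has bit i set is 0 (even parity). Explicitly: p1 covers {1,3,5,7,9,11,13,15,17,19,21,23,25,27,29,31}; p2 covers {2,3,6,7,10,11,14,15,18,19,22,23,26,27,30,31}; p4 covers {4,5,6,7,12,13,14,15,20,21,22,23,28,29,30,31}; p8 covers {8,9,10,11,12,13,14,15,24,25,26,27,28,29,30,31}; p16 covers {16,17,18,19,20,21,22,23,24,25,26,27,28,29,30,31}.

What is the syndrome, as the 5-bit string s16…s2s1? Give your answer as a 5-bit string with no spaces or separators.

s1 (pos 1,3,5,7,9,11,13,15,17,19,21,23,25,27,29,31): 1⊕1⊕0⊕0⊕0⊕1⊕0⊕0⊕0⊕0⊕1⊕1⊕0⊕1⊕0⊕0 = 0
s2 (pos 2,3,6,7,10,11,14,15,18,19,22,23,26,27,30,31): 0⊕1⊕0⊕0⊕1⊕1⊕0⊕0⊕1⊕0⊕0⊕1⊕1⊕1⊕1⊕0 = 0
s4 (pos 4,5,6,7,12,13,14,15,20,21,22,23,28,29,30,31): 0⊕0⊕0⊕0⊕0⊕0⊕0⊕0⊕0⊕1⊕0⊕1⊕0⊕0⊕1⊕0 = 1
s8 (pos 8,9,10,11,12,13,14,15,24,25,26,27,28,29,30,31): 1⊕0⊕1⊕1⊕0⊕0⊕0⊕0⊕0⊕0⊕1⊕1⊕0⊕0⊕1⊕0 = 0
s16 (pos 16,17,18,19,20,21,22,23,24,25,26,27,28,29,30,31): 0⊕0⊕1⊕0⊕0⊕1⊕0⊕1⊕0⊕0⊕1⊕1⊕0⊕0⊕1⊕0 = 0
Syndrome s16…s1 = 00100 → error at position 4.

00100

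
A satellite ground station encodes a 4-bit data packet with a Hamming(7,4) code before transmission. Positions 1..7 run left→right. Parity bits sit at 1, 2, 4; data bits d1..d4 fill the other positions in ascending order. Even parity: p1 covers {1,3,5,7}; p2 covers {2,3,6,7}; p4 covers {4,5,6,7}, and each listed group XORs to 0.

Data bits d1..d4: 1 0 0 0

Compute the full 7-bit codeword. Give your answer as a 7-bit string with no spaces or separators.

1110000

Place data at non-parity positions: p1 p2 1 p4 0 0 0
p1 (pos 1,3,5,7): XOR of data positions = 1⊕0⊕0 = 1
p2 (pos 2,3,6,7): XOR of data positions = 1⊕0⊕0 = 1
p4 (pos 4,5,6,7): XOR of data positions = 0⊕0⊕0 = 0
Codeword: 1110000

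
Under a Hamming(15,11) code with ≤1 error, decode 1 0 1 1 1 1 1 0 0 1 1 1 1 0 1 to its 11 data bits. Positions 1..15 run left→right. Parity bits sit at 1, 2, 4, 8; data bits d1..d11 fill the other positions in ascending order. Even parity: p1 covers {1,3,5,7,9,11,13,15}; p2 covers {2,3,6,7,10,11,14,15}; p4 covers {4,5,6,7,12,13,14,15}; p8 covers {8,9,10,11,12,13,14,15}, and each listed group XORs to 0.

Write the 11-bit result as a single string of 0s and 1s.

11110111001

s1 (pos 1,3,5,7,9,11,13,15): 1⊕1⊕1⊕1⊕0⊕1⊕1⊕1 = 1
s2 (pos 2,3,6,7,10,11,14,15): 0⊕1⊕1⊕1⊕1⊕1⊕0⊕1 = 0
s4 (pos 4,5,6,7,12,13,14,15): 1⊕1⊕1⊕1⊕1⊕1⊕0⊕1 = 1
s8 (pos 8,9,10,11,12,13,14,15): 0⊕0⊕1⊕1⊕1⊕1⊕0⊕1 = 1
Syndrome s8…s1 = 1101 → error at position 13.
Flip position 13: 101111100111101 → 101111100111001
Read data bits from positions 3,5,6,7,9,10,11,12,13,14,15: 11110111001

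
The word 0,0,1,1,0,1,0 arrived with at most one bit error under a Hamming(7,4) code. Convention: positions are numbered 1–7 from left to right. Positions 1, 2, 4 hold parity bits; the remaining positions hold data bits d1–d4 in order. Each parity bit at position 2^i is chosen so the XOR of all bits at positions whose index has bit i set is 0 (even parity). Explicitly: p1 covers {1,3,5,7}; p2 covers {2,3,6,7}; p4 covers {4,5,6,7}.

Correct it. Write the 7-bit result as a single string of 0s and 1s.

1011010

s1 (pos 1,3,5,7): 0⊕1⊕0⊕0 = 1
s2 (pos 2,3,6,7): 0⊕1⊕1⊕0 = 0
s4 (pos 4,5,6,7): 1⊕0⊕1⊕0 = 0
Syndrome s4…s1 = 001 → error at position 1.
Flip position 1: 0011010 → 1011010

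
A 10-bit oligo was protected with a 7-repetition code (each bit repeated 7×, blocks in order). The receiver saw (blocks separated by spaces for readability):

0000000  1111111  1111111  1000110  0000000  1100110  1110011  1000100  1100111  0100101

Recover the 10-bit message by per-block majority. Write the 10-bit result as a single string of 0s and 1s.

0110011010

Block 1 (0000000): 0 ones → 0
Block 2 (1111111): 7 ones → 1
Block 3 (1111111): 7 ones → 1
Block 4 (1000110): 3 ones → 0
Block 5 (0000000): 0 ones → 0
Block 6 (1100110): 4 ones → 1
Block 7 (1110011): 5 ones → 1
Block 8 (1000100): 2 ones → 0
Block 9 (1100111): 5 ones → 1
Block 10 (0100101): 3 ones → 0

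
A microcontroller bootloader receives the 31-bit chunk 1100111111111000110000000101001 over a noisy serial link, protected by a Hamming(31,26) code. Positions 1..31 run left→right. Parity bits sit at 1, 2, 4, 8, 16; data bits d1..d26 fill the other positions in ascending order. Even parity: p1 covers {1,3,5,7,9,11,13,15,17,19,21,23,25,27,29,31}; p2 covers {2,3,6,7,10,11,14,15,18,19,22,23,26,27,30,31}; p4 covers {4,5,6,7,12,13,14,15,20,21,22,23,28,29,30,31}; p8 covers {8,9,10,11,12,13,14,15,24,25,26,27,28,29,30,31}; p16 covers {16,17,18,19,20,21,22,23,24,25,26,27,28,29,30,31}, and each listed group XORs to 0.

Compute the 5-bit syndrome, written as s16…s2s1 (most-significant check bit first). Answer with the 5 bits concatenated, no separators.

11100

s1 (pos 1,3,5,7,9,11,13,15,17,19,21,23,25,27,29,31): 1⊕0⊕1⊕1⊕1⊕1⊕1⊕0⊕1⊕0⊕0⊕0⊕0⊕0⊕0⊕1 = 0
s2 (pos 2,3,6,7,10,11,14,15,18,19,22,23,26,27,30,31): 1⊕0⊕1⊕1⊕1⊕1⊕0⊕0⊕1⊕0⊕0⊕0⊕1⊕0⊕0⊕1 = 0
s4 (pos 4,5,6,7,12,13,14,15,20,21,22,23,28,29,30,31): 0⊕1⊕1⊕1⊕1⊕1⊕0⊕0⊕0⊕0⊕0⊕0⊕1⊕0⊕0⊕1 = 1
s8 (pos 8,9,10,11,12,13,14,15,24,25,26,27,28,29,30,31): 1⊕1⊕1⊕1⊕1⊕1⊕0⊕0⊕0⊕0⊕1⊕0⊕1⊕0⊕0⊕1 = 1
s16 (pos 16,17,18,19,20,21,22,23,24,25,26,27,28,29,30,31): 0⊕1⊕1⊕0⊕0⊕0⊕0⊕0⊕0⊕0⊕1⊕0⊕1⊕0⊕0⊕1 = 1
Syndrome s16…s1 = 11100 → error at position 28.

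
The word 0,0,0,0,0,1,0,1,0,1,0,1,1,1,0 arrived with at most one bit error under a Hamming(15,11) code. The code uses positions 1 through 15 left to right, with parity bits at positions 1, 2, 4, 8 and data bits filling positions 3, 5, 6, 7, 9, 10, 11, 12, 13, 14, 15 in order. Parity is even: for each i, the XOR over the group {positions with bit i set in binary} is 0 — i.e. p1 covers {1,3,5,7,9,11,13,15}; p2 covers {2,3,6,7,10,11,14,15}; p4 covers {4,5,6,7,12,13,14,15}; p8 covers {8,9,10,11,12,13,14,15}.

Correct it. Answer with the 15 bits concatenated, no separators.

000001010111110

s1 (pos 1,3,5,7,9,11,13,15): 0⊕0⊕0⊕0⊕0⊕0⊕1⊕0 = 1
s2 (pos 2,3,6,7,10,11,14,15): 0⊕0⊕1⊕0⊕1⊕0⊕1⊕0 = 1
s4 (pos 4,5,6,7,12,13,14,15): 0⊕0⊕1⊕0⊕1⊕1⊕1⊕0 = 0
s8 (pos 8,9,10,11,12,13,14,15): 1⊕0⊕1⊕0⊕1⊕1⊕1⊕0 = 1
Syndrome s8…s1 = 1011 → error at position 11.
Flip position 11: 000001010101110 → 000001010111110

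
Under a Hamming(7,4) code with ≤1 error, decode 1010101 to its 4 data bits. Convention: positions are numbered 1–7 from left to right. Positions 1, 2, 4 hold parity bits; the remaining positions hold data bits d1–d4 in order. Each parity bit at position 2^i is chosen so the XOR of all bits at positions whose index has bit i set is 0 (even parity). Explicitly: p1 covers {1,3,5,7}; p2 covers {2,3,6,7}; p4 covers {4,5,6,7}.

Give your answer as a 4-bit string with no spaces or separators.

1101

s1 (pos 1,3,5,7): 1⊕1⊕1⊕1 = 0
s2 (pos 2,3,6,7): 0⊕1⊕0⊕1 = 0
s4 (pos 4,5,6,7): 0⊕1⊕0⊕1 = 0
Syndrome s4…s1 = 000 → no error.
Read data bits from positions 3,5,6,7: 1101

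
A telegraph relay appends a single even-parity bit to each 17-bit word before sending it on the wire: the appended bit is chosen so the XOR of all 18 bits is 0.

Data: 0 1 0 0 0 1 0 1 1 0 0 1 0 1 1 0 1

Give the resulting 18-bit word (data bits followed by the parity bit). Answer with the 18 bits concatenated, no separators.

XOR of the 17 data bits: 0⊕1⊕0⊕0⊕0⊕1⊕0⊕1⊕1⊕0⊕0⊕1⊕0⊕1⊕1⊕0⊕1 = 0
Parity bit = 0 (so all 18 bits XOR to 0).

010001011001011010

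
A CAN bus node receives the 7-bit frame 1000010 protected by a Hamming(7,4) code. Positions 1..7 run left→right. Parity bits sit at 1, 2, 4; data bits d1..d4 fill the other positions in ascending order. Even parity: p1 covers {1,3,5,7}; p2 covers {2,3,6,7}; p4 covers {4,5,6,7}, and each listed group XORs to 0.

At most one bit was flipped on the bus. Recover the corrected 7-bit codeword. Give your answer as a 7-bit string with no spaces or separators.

1000011

s1 (pos 1,3,5,7): 1⊕0⊕0⊕0 = 1
s2 (pos 2,3,6,7): 0⊕0⊕1⊕0 = 1
s4 (pos 4,5,6,7): 0⊕0⊕1⊕0 = 1
Syndrome s4…s1 = 111 → error at position 7.
Flip position 7: 1000010 → 1000011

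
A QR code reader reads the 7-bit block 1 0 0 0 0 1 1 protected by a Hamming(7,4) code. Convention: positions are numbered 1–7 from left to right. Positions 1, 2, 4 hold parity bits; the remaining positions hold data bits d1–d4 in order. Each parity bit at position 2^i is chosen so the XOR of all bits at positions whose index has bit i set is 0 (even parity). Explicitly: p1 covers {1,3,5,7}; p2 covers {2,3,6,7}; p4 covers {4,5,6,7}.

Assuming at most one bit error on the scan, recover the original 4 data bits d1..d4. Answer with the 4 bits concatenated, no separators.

0011

s1 (pos 1,3,5,7): 1⊕0⊕0⊕1 = 0
s2 (pos 2,3,6,7): 0⊕0⊕1⊕1 = 0
s4 (pos 4,5,6,7): 0⊕0⊕1⊕1 = 0
Syndrome s4…s1 = 000 → no error.
Read data bits from positions 3,5,6,7: 0011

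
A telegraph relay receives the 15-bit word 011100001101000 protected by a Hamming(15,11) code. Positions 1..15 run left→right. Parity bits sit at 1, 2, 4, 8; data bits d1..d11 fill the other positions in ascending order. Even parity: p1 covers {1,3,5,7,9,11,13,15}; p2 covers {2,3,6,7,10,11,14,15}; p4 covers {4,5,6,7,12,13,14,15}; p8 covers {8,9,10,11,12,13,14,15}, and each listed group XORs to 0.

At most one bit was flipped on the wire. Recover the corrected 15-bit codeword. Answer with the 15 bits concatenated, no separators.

011100001001000

s1 (pos 1,3,5,7,9,11,13,15): 0⊕1⊕0⊕0⊕1⊕0⊕0⊕0 = 0
s2 (pos 2,3,6,7,10,11,14,15): 1⊕1⊕0⊕0⊕1⊕0⊕0⊕0 = 1
s4 (pos 4,5,6,7,12,13,14,15): 1⊕0⊕0⊕0⊕1⊕0⊕0⊕0 = 0
s8 (pos 8,9,10,11,12,13,14,15): 0⊕1⊕1⊕0⊕1⊕0⊕0⊕0 = 1
Syndrome s8…s1 = 1010 → error at position 10.
Flip position 10: 011100001101000 → 011100001001000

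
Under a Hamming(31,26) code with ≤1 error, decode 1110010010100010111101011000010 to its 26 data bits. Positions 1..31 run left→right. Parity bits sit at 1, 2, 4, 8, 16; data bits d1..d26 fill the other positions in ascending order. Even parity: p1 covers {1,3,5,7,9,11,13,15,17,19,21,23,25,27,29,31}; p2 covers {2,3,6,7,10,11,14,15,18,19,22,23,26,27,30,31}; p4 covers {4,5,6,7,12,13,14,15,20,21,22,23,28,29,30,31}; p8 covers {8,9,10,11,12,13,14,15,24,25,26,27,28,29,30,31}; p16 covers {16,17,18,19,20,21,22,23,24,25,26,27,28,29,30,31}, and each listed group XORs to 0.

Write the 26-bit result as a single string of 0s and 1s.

s1 (pos 1,3,5,7,9,11,13,15,17,19,21,23,25,27,29,31): 1⊕1⊕0⊕0⊕1⊕1⊕0⊕1⊕1⊕1⊕0⊕0⊕1⊕0⊕0⊕0 = 0
s2 (pos 2,3,6,7,10,11,14,15,18,19,22,23,26,27,30,31): 1⊕1⊕1⊕0⊕0⊕1⊕0⊕1⊕1⊕1⊕1⊕0⊕0⊕0⊕1⊕0 = 1
s4 (pos 4,5,6,7,12,13,14,15,20,21,22,23,28,29,30,31): 0⊕0⊕1⊕0⊕0⊕0⊕0⊕1⊕1⊕0⊕1⊕0⊕0⊕0⊕1⊕0 = 1
s8 (pos 8,9,10,11,12,13,14,15,24,25,26,27,28,29,30,31): 0⊕1⊕0⊕1⊕0⊕0⊕0⊕1⊕1⊕1⊕0⊕0⊕0⊕0⊕1⊕0 = 0
s16 (pos 16,17,18,19,20,21,22,23,24,25,26,27,28,29,30,31): 0⊕1⊕1⊕1⊕1⊕0⊕1⊕0⊕1⊕1⊕0⊕0⊕0⊕0⊕1⊕0 = 0
Syndrome s16…s1 = 00110 → error at position 6.
Flip position 6: 1110010010100010111101011000010 → 1110000010100010111101011000010
Read data bits from positions 3,5,6,7,9,10,11,12,13,14,15,17,18,19,20,21,22,23,24,25,26,27,28,29,30,31: 10001010001111101011000010

10001010001111101011000010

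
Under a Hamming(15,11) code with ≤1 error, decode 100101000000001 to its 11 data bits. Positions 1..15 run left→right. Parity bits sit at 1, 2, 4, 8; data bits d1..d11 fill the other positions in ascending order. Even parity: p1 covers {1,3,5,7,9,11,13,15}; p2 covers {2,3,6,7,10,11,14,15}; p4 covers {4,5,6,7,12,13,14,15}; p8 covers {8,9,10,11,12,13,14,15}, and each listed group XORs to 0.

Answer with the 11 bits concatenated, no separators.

00100001001

s1 (pos 1,3,5,7,9,11,13,15): 1⊕0⊕0⊕0⊕0⊕0⊕0⊕1 = 0
s2 (pos 2,3,6,7,10,11,14,15): 0⊕0⊕1⊕0⊕0⊕0⊕0⊕1 = 0
s4 (pos 4,5,6,7,12,13,14,15): 1⊕0⊕1⊕0⊕0⊕0⊕0⊕1 = 1
s8 (pos 8,9,10,11,12,13,14,15): 0⊕0⊕0⊕0⊕0⊕0⊕0⊕1 = 1
Syndrome s8…s1 = 1100 → error at position 12.
Flip position 12: 100101000000001 → 100101000001001
Read data bits from positions 3,5,6,7,9,10,11,12,13,14,15: 00100001001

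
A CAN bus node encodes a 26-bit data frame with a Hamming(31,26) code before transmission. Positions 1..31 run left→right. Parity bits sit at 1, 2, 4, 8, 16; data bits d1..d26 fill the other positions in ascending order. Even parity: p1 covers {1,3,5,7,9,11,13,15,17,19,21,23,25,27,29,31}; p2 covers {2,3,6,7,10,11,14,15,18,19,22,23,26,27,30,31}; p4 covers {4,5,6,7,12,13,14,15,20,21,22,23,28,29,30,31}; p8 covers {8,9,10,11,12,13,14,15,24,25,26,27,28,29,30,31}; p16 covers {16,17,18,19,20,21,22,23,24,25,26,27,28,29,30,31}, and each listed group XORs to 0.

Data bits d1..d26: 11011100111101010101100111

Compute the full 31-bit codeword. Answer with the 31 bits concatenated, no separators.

Place data at non-parity positions: p1 p2 1 p4 1 0 1 p8 1 1 0 0 1 1 1 p16 1 0 1 0 1 0 1 0 1 1 0 0 1 1 1
p1 (pos 1,3,5,7,9,11,13,15,17,19,21,23,25,27,29,31): XOR of data positions = 1⊕1⊕1⊕1⊕0⊕1⊕1⊕1⊕1⊕1⊕1⊕1⊕0⊕1⊕1 = 1
p2 (pos 2,3,6,7,10,11,14,15,18,19,22,23,26,27,30,31): XOR of data positions = 1⊕0⊕1⊕1⊕0⊕1⊕1⊕0⊕1⊕0⊕1⊕1⊕0⊕1⊕1 = 0
p4 (pos 4,5,6,7,12,13,14,15,20,21,22,23,28,29,30,31): XOR of data positions = 1⊕0⊕1⊕0⊕1⊕1⊕1⊕0⊕1⊕0⊕1⊕0⊕1⊕1⊕1 = 0
p8 (pos 8,9,10,11,12,13,14,15,24,25,26,27,28,29,30,31): XOR of data positions = 1⊕1⊕0⊕0⊕1⊕1⊕1⊕0⊕1⊕1⊕0⊕0⊕1⊕1⊕1 = 0
p16 (pos 16,17,18,19,20,21,22,23,24,25,26,27,28,29,30,31): XOR of data positions = 1⊕0⊕1⊕0⊕1⊕0⊕1⊕0⊕1⊕1⊕0⊕0⊕1⊕1⊕1 = 1
Codeword: 1010101011001111101010101100111

1010101011001111101010101100111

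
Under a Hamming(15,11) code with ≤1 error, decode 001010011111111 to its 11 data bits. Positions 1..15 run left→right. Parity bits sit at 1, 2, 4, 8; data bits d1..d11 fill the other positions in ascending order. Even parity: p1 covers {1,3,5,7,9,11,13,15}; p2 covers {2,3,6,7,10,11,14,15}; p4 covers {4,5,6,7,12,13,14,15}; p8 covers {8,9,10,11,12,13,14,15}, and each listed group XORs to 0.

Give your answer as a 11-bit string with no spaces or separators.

11101111111

s1 (pos 1,3,5,7,9,11,13,15): 0⊕1⊕1⊕0⊕1⊕1⊕1⊕1 = 0
s2 (pos 2,3,6,7,10,11,14,15): 0⊕1⊕0⊕0⊕1⊕1⊕1⊕1 = 1
s4 (pos 4,5,6,7,12,13,14,15): 0⊕1⊕0⊕0⊕1⊕1⊕1⊕1 = 1
s8 (pos 8,9,10,11,12,13,14,15): 1⊕1⊕1⊕1⊕1⊕1⊕1⊕1 = 0
Syndrome s8…s1 = 0110 → error at position 6.
Flip position 6: 001010011111111 → 001011011111111
Read data bits from positions 3,5,6,7,9,10,11,12,13,14,15: 11101111111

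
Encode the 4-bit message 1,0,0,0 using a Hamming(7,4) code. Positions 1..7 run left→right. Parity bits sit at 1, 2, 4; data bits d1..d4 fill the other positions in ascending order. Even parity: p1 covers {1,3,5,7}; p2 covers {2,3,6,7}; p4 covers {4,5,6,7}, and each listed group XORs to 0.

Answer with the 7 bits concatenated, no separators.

Place data at non-parity positions: p1 p2 1 p4 0 0 0
p1 (pos 1,3,5,7): XOR of data positions = 1⊕0⊕0 = 1
p2 (pos 2,3,6,7): XOR of data positions = 1⊕0⊕0 = 1
p4 (pos 4,5,6,7): XOR of data positions = 0⊕0⊕0 = 0
Codeword: 1110000

1110000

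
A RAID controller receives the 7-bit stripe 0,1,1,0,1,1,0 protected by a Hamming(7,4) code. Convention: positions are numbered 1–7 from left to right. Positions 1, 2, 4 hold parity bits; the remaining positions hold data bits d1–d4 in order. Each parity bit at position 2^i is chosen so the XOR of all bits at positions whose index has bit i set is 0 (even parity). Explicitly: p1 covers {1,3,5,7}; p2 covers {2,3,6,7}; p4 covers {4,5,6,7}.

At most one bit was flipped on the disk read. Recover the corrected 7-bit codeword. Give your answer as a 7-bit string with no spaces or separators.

0010110

s1 (pos 1,3,5,7): 0⊕1⊕1⊕0 = 0
s2 (pos 2,3,6,7): 1⊕1⊕1⊕0 = 1
s4 (pos 4,5,6,7): 0⊕1⊕1⊕0 = 0
Syndrome s4…s1 = 010 → error at position 2.
Flip position 2: 0110110 → 0010110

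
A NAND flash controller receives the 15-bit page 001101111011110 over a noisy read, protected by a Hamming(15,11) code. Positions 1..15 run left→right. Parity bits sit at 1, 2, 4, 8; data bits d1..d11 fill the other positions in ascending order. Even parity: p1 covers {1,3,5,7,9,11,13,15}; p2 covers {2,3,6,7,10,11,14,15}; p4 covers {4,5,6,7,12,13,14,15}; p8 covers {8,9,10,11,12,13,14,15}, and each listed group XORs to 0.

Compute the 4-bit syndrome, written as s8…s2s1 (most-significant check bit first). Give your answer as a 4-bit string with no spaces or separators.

0011

s1 (pos 1,3,5,7,9,11,13,15): 0⊕1⊕0⊕1⊕1⊕1⊕1⊕0 = 1
s2 (pos 2,3,6,7,10,11,14,15): 0⊕1⊕1⊕1⊕0⊕1⊕1⊕0 = 1
s4 (pos 4,5,6,7,12,13,14,15): 1⊕0⊕1⊕1⊕1⊕1⊕1⊕0 = 0
s8 (pos 8,9,10,11,12,13,14,15): 1⊕1⊕0⊕1⊕1⊕1⊕1⊕0 = 0
Syndrome s8…s1 = 0011 → error at position 3.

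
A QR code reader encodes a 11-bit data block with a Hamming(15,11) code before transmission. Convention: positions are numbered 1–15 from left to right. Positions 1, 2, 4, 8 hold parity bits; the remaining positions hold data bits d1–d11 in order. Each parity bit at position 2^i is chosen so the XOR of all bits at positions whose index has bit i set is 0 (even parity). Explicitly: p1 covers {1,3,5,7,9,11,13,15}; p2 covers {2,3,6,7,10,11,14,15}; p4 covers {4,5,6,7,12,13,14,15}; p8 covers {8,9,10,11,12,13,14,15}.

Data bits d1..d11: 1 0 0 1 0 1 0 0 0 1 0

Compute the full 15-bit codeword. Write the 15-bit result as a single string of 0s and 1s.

001000100100010

Place data at non-parity positions: p1 p2 1 p4 0 0 1 p8 0 1 0 0 0 1 0
p1 (pos 1,3,5,7,9,11,13,15): XOR of data positions = 1⊕0⊕1⊕0⊕0⊕0⊕0 = 0
p2 (pos 2,3,6,7,10,11,14,15): XOR of data positions = 1⊕0⊕1⊕1⊕0⊕1⊕0 = 0
p4 (pos 4,5,6,7,12,13,14,15): XOR of data positions = 0⊕0⊕1⊕0⊕0⊕1⊕0 = 0
p8 (pos 8,9,10,11,12,13,14,15): XOR of data positions = 0⊕1⊕0⊕0⊕0⊕1⊕0 = 0
Codeword: 001000100100010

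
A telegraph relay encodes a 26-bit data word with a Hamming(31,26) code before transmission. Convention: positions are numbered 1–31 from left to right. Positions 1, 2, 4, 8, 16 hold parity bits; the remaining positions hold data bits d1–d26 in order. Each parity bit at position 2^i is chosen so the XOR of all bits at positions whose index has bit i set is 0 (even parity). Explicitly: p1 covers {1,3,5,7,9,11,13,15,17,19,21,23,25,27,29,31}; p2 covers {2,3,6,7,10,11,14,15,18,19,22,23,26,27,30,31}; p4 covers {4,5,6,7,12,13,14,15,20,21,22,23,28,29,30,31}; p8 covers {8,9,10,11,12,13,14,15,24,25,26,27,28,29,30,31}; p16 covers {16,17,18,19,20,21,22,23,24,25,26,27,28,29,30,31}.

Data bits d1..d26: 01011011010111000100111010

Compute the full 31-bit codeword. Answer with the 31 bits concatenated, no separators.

Place data at non-parity positions: p1 p2 0 p4 1 0 1 p8 1 0 1 1 0 1 0 p16 1 1 1 0 0 0 1 0 0 1 1 1 0 1 0
p1 (pos 1,3,5,7,9,11,13,15,17,19,21,23,25,27,29,31): XOR of data positions = 0⊕1⊕1⊕1⊕1⊕0⊕0⊕1⊕1⊕0⊕1⊕0⊕1⊕0⊕0 = 0
p2 (pos 2,3,6,7,10,11,14,15,18,19,22,23,26,27,30,31): XOR of data positions = 0⊕0⊕1⊕0⊕1⊕1⊕0⊕1⊕1⊕0⊕1⊕1⊕1⊕1⊕0 = 1
p4 (pos 4,5,6,7,12,13,14,15,20,21,22,23,28,29,30,31): XOR of data positions = 1⊕0⊕1⊕1⊕0⊕1⊕0⊕0⊕0⊕0⊕1⊕1⊕0⊕1⊕0 = 1
p8 (pos 8,9,10,11,12,13,14,15,24,25,26,27,28,29,30,31): XOR of data positions = 1⊕0⊕1⊕1⊕0⊕1⊕0⊕0⊕0⊕1⊕1⊕1⊕0⊕1⊕0 = 0
p16 (pos 16,17,18,19,20,21,22,23,24,25,26,27,28,29,30,31): XOR of data positions = 1⊕1⊕1⊕0⊕0⊕0⊕1⊕0⊕0⊕1⊕1⊕1⊕0⊕1⊕0 = 0
Codeword: 0101101010110100111000100111010

0101101010110100111000100111010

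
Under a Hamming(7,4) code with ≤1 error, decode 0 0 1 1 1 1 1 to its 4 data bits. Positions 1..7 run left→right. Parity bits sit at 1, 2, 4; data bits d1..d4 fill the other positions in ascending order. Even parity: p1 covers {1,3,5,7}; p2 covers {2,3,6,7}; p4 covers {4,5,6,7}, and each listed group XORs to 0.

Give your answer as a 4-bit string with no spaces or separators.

0111

s1 (pos 1,3,5,7): 0⊕1⊕1⊕1 = 1
s2 (pos 2,3,6,7): 0⊕1⊕1⊕1 = 1
s4 (pos 4,5,6,7): 1⊕1⊕1⊕1 = 0
Syndrome s4…s1 = 011 → error at position 3.
Flip position 3: 0011111 → 0001111
Read data bits from positions 3,5,6,7: 0111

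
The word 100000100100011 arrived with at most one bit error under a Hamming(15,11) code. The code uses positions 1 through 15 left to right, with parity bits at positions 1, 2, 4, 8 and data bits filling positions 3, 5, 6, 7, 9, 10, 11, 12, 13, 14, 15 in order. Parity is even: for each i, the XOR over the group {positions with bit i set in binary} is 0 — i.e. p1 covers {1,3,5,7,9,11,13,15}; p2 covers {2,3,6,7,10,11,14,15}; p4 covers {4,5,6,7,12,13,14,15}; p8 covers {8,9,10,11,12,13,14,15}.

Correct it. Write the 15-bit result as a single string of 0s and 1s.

s1 (pos 1,3,5,7,9,11,13,15): 1⊕0⊕0⊕1⊕0⊕0⊕0⊕1 = 1
s2 (pos 2,3,6,7,10,11,14,15): 0⊕0⊕0⊕1⊕1⊕0⊕1⊕1 = 0
s4 (pos 4,5,6,7,12,13,14,15): 0⊕0⊕0⊕1⊕0⊕0⊕1⊕1 = 1
s8 (pos 8,9,10,11,12,13,14,15): 0⊕0⊕1⊕0⊕0⊕0⊕1⊕1 = 1
Syndrome s8…s1 = 1101 → error at position 13.
Flip position 13: 100000100100011 → 100000100100111

100000100100111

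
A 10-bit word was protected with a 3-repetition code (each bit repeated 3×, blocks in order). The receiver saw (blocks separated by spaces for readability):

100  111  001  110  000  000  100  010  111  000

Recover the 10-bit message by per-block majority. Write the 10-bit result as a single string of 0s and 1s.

0101000010

Block 1 (100): 1 one → 0
Block 2 (111): 3 ones → 1
Block 3 (001): 1 one → 0
Block 4 (110): 2 ones → 1
Block 5 (000): 0 ones → 0
Block 6 (000): 0 ones → 0
Block 7 (100): 1 one → 0
Block 8 (010): 1 one → 0
Block 9 (111): 3 ones → 1
Block 10 (000): 0 ones → 0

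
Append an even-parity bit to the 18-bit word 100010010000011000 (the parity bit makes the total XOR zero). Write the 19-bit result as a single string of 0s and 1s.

XOR of the 18 data bits: 1⊕0⊕0⊕0⊕1⊕0⊕0⊕1⊕0⊕0⊕0⊕0⊕0⊕1⊕1⊕0⊕0⊕0 = 1
Parity bit = 1 (so all 19 bits XOR to 0).

1000100100000110001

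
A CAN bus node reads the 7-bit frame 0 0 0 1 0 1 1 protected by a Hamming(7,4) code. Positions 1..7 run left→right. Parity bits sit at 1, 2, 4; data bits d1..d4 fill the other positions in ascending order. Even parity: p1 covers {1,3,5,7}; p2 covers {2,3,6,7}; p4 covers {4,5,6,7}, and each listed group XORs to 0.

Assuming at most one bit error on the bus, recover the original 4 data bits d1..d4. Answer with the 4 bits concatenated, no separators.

0111

s1 (pos 1,3,5,7): 0⊕0⊕0⊕1 = 1
s2 (pos 2,3,6,7): 0⊕0⊕1⊕1 = 0
s4 (pos 4,5,6,7): 1⊕0⊕1⊕1 = 1
Syndrome s4…s1 = 101 → error at position 5.
Flip position 5: 0001011 → 0001111
Read data bits from positions 3,5,6,7: 0111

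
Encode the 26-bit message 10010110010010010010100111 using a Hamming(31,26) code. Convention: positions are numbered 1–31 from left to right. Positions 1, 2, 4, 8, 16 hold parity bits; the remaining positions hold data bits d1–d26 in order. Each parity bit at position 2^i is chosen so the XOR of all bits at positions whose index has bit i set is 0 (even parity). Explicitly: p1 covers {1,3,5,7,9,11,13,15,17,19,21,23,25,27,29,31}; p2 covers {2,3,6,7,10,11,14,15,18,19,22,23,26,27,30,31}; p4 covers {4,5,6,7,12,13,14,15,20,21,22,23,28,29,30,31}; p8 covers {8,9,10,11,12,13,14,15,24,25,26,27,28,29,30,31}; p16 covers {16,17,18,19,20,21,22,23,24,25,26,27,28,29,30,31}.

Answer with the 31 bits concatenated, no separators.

Place data at non-parity positions: p1 p2 1 p4 0 0 1 p8 0 1 1 0 0 1 0 p16 0 1 0 0 1 0 0 1 0 1 0 0 1 1 1
p1 (pos 1,3,5,7,9,11,13,15,17,19,21,23,25,27,29,31): XOR of data positions = 1⊕0⊕1⊕0⊕1⊕0⊕0⊕0⊕0⊕1⊕0⊕0⊕0⊕1⊕1 = 0
p2 (pos 2,3,6,7,10,11,14,15,18,19,22,23,26,27,30,31): XOR of data positions = 1⊕0⊕1⊕1⊕1⊕1⊕0⊕1⊕0⊕0⊕0⊕1⊕0⊕1⊕1 = 1
p4 (pos 4,5,6,7,12,13,14,15,20,21,22,23,28,29,30,31): XOR of data positions = 0⊕0⊕1⊕0⊕0⊕1⊕0⊕0⊕1⊕0⊕0⊕0⊕1⊕1⊕1 = 0
p8 (pos 8,9,10,11,12,13,14,15,24,25,26,27,28,29,30,31): XOR of data positions = 0⊕1⊕1⊕0⊕0⊕1⊕0⊕1⊕0⊕1⊕0⊕0⊕1⊕1⊕1 = 0
p16 (pos 16,17,18,19,20,21,22,23,24,25,26,27,28,29,30,31): XOR of data positions = 0⊕1⊕0⊕0⊕1⊕0⊕0⊕1⊕0⊕1⊕0⊕0⊕1⊕1⊕1 = 1
Codeword: 0110001001100101010010010100111

0110001001100101010010010100111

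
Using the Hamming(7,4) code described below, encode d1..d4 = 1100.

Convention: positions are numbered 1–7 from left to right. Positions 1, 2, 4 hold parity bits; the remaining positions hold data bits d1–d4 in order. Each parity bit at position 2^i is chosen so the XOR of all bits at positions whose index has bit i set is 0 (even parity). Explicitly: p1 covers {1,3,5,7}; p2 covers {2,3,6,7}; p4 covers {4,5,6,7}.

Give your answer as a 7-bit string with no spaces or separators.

0111100

Place data at non-parity positions: p1 p2 1 p4 1 0 0
p1 (pos 1,3,5,7): XOR of data positions = 1⊕1⊕0 = 0
p2 (pos 2,3,6,7): XOR of data positions = 1⊕0⊕0 = 1
p4 (pos 4,5,6,7): XOR of data positions = 1⊕0⊕0 = 1
Codeword: 0111100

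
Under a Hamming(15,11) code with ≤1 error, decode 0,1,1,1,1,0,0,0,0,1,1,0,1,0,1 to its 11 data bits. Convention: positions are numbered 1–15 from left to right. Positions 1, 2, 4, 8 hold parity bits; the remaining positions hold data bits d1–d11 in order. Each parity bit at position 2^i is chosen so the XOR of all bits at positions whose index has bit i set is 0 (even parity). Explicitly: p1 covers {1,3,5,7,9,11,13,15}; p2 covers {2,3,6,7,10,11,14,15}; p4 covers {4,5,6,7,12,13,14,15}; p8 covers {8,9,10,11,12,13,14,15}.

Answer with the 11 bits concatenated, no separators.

01000110101

s1 (pos 1,3,5,7,9,11,13,15): 0⊕1⊕1⊕0⊕0⊕1⊕1⊕1 = 1
s2 (pos 2,3,6,7,10,11,14,15): 1⊕1⊕0⊕0⊕1⊕1⊕0⊕1 = 1
s4 (pos 4,5,6,7,12,13,14,15): 1⊕1⊕0⊕0⊕0⊕1⊕0⊕1 = 0
s8 (pos 8,9,10,11,12,13,14,15): 0⊕0⊕1⊕1⊕0⊕1⊕0⊕1 = 0
Syndrome s8…s1 = 0011 → error at position 3.
Flip position 3: 011110000110101 → 010110000110101
Read data bits from positions 3,5,6,7,9,10,11,12,13,14,15: 01000110101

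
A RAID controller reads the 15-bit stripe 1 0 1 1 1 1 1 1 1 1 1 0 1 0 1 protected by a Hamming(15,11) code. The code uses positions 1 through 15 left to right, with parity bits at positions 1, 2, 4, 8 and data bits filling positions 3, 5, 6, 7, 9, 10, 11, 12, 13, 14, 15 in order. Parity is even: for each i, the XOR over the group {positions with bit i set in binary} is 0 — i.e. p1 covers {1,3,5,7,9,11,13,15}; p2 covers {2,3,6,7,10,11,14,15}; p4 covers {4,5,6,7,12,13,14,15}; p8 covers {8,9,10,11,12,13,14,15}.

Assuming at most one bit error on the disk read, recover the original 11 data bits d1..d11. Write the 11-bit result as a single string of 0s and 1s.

s1 (pos 1,3,5,7,9,11,13,15): 1⊕1⊕1⊕1⊕1⊕1⊕1⊕1 = 0
s2 (pos 2,3,6,7,10,11,14,15): 0⊕1⊕1⊕1⊕1⊕1⊕0⊕1 = 0
s4 (pos 4,5,6,7,12,13,14,15): 1⊕1⊕1⊕1⊕0⊕1⊕0⊕1 = 0
s8 (pos 8,9,10,11,12,13,14,15): 1⊕1⊕1⊕1⊕0⊕1⊕0⊕1 = 0
Syndrome s8…s1 = 0000 → no error.
Read data bits from positions 3,5,6,7,9,10,11,12,13,14,15: 11111110101

11111110101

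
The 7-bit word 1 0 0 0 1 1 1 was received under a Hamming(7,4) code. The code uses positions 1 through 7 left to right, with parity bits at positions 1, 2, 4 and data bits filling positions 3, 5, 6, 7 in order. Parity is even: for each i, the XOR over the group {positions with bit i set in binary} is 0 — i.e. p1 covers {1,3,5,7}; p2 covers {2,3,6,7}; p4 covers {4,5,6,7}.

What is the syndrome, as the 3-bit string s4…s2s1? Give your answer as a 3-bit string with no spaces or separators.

s1 (pos 1,3,5,7): 1⊕0⊕1⊕1 = 1
s2 (pos 2,3,6,7): 0⊕0⊕1⊕1 = 0
s4 (pos 4,5,6,7): 0⊕1⊕1⊕1 = 1
Syndrome s4…s1 = 101 → error at position 5.

101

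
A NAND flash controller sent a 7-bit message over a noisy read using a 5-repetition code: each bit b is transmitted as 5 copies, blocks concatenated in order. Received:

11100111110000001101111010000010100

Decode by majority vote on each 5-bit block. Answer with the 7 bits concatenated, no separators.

Block 1 (11100): 3 ones → 1
Block 2 (11111): 5 ones → 1
Block 3 (00000): 0 ones → 0
Block 4 (01101): 3 ones → 1
Block 5 (11101): 4 ones → 1
Block 6 (00000): 0 ones → 0
Block 7 (10100): 2 ones → 0

1101100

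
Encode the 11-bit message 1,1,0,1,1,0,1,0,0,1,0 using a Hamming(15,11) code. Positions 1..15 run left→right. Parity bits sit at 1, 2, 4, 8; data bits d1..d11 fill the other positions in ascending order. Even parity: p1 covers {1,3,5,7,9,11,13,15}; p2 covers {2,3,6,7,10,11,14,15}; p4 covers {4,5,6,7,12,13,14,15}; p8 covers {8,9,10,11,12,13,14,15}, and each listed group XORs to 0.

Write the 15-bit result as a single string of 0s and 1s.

Place data at non-parity positions: p1 p2 1 p4 1 0 1 p8 1 0 1 0 0 1 0
p1 (pos 1,3,5,7,9,11,13,15): XOR of data positions = 1⊕1⊕1⊕1⊕1⊕0⊕0 = 1
p2 (pos 2,3,6,7,10,11,14,15): XOR of data positions = 1⊕0⊕1⊕0⊕1⊕1⊕0 = 0
p4 (pos 4,5,6,7,12,13,14,15): XOR of data positions = 1⊕0⊕1⊕0⊕0⊕1⊕0 = 1
p8 (pos 8,9,10,11,12,13,14,15): XOR of data positions = 1⊕0⊕1⊕0⊕0⊕1⊕0 = 1
Codeword: 101110111010010

101110111010010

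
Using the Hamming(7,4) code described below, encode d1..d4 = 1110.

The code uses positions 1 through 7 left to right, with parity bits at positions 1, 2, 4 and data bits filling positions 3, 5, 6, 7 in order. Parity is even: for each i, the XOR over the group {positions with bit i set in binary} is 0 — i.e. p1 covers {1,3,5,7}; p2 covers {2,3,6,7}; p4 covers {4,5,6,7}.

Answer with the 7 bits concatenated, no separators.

0010110

Place data at non-parity positions: p1 p2 1 p4 1 1 0
p1 (pos 1,3,5,7): XOR of data positions = 1⊕1⊕0 = 0
p2 (pos 2,3,6,7): XOR of data positions = 1⊕1⊕0 = 0
p4 (pos 4,5,6,7): XOR of data positions = 1⊕1⊕0 = 0
Codeword: 0010110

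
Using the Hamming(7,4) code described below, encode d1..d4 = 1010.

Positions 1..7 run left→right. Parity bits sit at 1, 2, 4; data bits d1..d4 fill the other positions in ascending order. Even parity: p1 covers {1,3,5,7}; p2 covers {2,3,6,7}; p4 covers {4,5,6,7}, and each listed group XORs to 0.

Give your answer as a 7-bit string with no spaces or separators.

1011010

Place data at non-parity positions: p1 p2 1 p4 0 1 0
p1 (pos 1,3,5,7): XOR of data positions = 1⊕0⊕0 = 1
p2 (pos 2,3,6,7): XOR of data positions = 1⊕1⊕0 = 0
p4 (pos 4,5,6,7): XOR of data positions = 0⊕1⊕0 = 1
Codeword: 1011010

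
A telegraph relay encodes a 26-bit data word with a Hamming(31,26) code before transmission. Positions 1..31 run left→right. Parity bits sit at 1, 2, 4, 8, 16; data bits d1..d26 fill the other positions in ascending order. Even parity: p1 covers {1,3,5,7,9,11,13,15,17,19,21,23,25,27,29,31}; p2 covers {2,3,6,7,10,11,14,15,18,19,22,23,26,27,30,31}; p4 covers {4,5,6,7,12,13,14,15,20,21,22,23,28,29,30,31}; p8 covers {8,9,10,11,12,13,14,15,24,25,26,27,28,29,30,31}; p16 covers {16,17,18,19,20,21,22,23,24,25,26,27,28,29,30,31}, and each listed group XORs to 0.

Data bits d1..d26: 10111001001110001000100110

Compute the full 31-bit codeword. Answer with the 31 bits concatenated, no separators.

0011011010010010110001000100110

Place data at non-parity positions: p1 p2 1 p4 0 1 1 p8 1 0 0 1 0 0 1 p16 1 1 0 0 0 1 0 0 0 1 0 0 1 1 0
p1 (pos 1,3,5,7,9,11,13,15,17,19,21,23,25,27,29,31): XOR of data positions = 1⊕0⊕1⊕1⊕0⊕0⊕1⊕1⊕0⊕0⊕0⊕0⊕0⊕1⊕0 = 0
p2 (pos 2,3,6,7,10,11,14,15,18,19,22,23,26,27,30,31): XOR of data positions = 1⊕1⊕1⊕0⊕0⊕0⊕1⊕1⊕0⊕1⊕0⊕1⊕0⊕1⊕0 = 0
p4 (pos 4,5,6,7,12,13,14,15,20,21,22,23,28,29,30,31): XOR of data positions = 0⊕1⊕1⊕1⊕0⊕0⊕1⊕0⊕0⊕1⊕0⊕0⊕1⊕1⊕0 = 1
p8 (pos 8,9,10,11,12,13,14,15,24,25,26,27,28,29,30,31): XOR of data positions = 1⊕0⊕0⊕1⊕0⊕0⊕1⊕0⊕0⊕1⊕0⊕0⊕1⊕1⊕0 = 0
p16 (pos 16,17,18,19,20,21,22,23,24,25,26,27,28,29,30,31): XOR of data positions = 1⊕1⊕0⊕0⊕0⊕1⊕0⊕0⊕0⊕1⊕0⊕0⊕1⊕1⊕0 = 0
Codeword: 0011011010010010110001000100110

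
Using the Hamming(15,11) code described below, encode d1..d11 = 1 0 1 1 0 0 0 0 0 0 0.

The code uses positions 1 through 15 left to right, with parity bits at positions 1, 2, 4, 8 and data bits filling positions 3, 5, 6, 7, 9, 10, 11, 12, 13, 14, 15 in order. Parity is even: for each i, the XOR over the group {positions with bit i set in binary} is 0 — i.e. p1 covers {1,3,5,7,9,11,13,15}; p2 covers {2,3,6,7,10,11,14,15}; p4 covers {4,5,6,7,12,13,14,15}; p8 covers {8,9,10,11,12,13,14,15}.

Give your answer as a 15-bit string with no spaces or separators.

Place data at non-parity positions: p1 p2 1 p4 0 1 1 p8 0 0 0 0 0 0 0
p1 (pos 1,3,5,7,9,11,13,15): XOR of data positions = 1⊕0⊕1⊕0⊕0⊕0⊕0 = 0
p2 (pos 2,3,6,7,10,11,14,15): XOR of data positions = 1⊕1⊕1⊕0⊕0⊕0⊕0 = 1
p4 (pos 4,5,6,7,12,13,14,15): XOR of data positions = 0⊕1⊕1⊕0⊕0⊕0⊕0 = 0
p8 (pos 8,9,10,11,12,13,14,15): XOR of data positions = 0⊕0⊕0⊕0⊕0⊕0⊕0 = 0
Codeword: 011001100000000

011001100000000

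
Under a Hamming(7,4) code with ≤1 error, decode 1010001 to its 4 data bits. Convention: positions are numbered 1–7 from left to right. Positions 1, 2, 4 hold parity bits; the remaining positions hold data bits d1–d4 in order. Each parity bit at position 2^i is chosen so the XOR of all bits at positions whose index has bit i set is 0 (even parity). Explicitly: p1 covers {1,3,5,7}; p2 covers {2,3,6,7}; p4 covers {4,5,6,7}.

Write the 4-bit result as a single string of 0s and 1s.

s1 (pos 1,3,5,7): 1⊕1⊕0⊕1 = 1
s2 (pos 2,3,6,7): 0⊕1⊕0⊕1 = 0
s4 (pos 4,5,6,7): 0⊕0⊕0⊕1 = 1
Syndrome s4…s1 = 101 → error at position 5.
Flip position 5: 1010001 → 1010101
Read data bits from positions 3,5,6,7: 1101

1101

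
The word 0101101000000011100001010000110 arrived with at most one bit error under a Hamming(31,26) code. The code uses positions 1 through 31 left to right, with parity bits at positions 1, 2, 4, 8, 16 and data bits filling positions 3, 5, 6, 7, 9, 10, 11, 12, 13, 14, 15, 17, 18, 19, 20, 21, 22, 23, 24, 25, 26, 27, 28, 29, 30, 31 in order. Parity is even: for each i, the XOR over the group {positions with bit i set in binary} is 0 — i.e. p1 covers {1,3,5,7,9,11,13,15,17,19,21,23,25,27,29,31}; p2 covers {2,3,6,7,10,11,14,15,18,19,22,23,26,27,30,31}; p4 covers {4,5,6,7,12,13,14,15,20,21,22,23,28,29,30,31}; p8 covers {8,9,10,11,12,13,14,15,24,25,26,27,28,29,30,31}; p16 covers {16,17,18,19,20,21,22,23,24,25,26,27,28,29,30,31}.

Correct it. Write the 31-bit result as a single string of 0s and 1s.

s1 (pos 1,3,5,7,9,11,13,15,17,19,21,23,25,27,29,31): 0⊕0⊕1⊕1⊕0⊕0⊕0⊕1⊕1⊕0⊕0⊕0⊕0⊕0⊕1⊕0 = 1
s2 (pos 2,3,6,7,10,11,14,15,18,19,22,23,26,27,30,31): 1⊕0⊕0⊕1⊕0⊕0⊕0⊕1⊕0⊕0⊕1⊕0⊕0⊕0⊕1⊕0 = 1
s4 (pos 4,5,6,7,12,13,14,15,20,21,22,23,28,29,30,31): 1⊕1⊕0⊕1⊕0⊕0⊕0⊕1⊕0⊕0⊕1⊕0⊕0⊕1⊕1⊕0 = 1
s8 (pos 8,9,10,11,12,13,14,15,24,25,26,27,28,29,30,31): 0⊕0⊕0⊕0⊕0⊕0⊕0⊕1⊕1⊕0⊕0⊕0⊕0⊕1⊕1⊕0 = 0
s16 (pos 16,17,18,19,20,21,22,23,24,25,26,27,28,29,30,31): 1⊕1⊕0⊕0⊕0⊕0⊕1⊕0⊕1⊕0⊕0⊕0⊕0⊕1⊕1⊕0 = 0
Syndrome s16…s1 = 00111 → error at position 7.
Flip position 7: 0101101000000011100001010000110 → 0101100000000011100001010000110

0101100000000011100001010000110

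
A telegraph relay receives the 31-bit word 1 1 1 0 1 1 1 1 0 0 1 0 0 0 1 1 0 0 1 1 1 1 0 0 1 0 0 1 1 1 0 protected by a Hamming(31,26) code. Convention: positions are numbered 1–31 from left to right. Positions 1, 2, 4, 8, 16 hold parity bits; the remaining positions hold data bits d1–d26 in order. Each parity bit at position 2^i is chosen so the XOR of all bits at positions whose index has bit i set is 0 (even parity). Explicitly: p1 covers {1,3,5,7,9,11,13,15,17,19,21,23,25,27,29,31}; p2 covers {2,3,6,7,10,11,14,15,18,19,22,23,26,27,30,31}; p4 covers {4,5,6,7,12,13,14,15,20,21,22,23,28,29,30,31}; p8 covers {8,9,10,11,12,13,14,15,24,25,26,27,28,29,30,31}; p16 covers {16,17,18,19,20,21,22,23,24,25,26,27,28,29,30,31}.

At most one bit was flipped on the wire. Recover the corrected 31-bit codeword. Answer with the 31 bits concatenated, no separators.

s1 (pos 1,3,5,7,9,11,13,15,17,19,21,23,25,27,29,31): 1⊕1⊕1⊕1⊕0⊕1⊕0⊕1⊕0⊕1⊕1⊕0⊕1⊕0⊕1⊕0 = 0
s2 (pos 2,3,6,7,10,11,14,15,18,19,22,23,26,27,30,31): 1⊕1⊕1⊕1⊕0⊕1⊕0⊕1⊕0⊕1⊕1⊕0⊕0⊕0⊕1⊕0 = 1
s4 (pos 4,5,6,7,12,13,14,15,20,21,22,23,28,29,30,31): 0⊕1⊕1⊕1⊕0⊕0⊕0⊕1⊕1⊕1⊕1⊕0⊕1⊕1⊕1⊕0 = 0
s8 (pos 8,9,10,11,12,13,14,15,24,25,26,27,28,29,30,31): 1⊕0⊕0⊕1⊕0⊕0⊕0⊕1⊕0⊕1⊕0⊕0⊕1⊕1⊕1⊕0 = 1
s16 (pos 16,17,18,19,20,21,22,23,24,25,26,27,28,29,30,31): 1⊕0⊕0⊕1⊕1⊕1⊕1⊕0⊕0⊕1⊕0⊕0⊕1⊕1⊕1⊕0 = 1
Syndrome s16…s1 = 11010 → error at position 26.
Flip position 26: 1110111100100011001111001001110 → 1110111100100011001111001101110

1110111100100011001111001101110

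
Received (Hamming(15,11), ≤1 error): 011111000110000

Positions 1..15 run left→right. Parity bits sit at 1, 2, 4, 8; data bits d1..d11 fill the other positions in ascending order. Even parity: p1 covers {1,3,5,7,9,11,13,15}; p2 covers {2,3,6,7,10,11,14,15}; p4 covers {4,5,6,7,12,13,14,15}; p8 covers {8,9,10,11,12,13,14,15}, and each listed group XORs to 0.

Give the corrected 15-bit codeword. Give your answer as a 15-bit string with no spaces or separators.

s1 (pos 1,3,5,7,9,11,13,15): 0⊕1⊕1⊕0⊕0⊕1⊕0⊕0 = 1
s2 (pos 2,3,6,7,10,11,14,15): 1⊕1⊕1⊕0⊕1⊕1⊕0⊕0 = 1
s4 (pos 4,5,6,7,12,13,14,15): 1⊕1⊕1⊕0⊕0⊕0⊕0⊕0 = 1
s8 (pos 8,9,10,11,12,13,14,15): 0⊕0⊕1⊕1⊕0⊕0⊕0⊕0 = 0
Syndrome s8…s1 = 0111 → error at position 7.
Flip position 7: 011111000110000 → 011111100110000

011111100110000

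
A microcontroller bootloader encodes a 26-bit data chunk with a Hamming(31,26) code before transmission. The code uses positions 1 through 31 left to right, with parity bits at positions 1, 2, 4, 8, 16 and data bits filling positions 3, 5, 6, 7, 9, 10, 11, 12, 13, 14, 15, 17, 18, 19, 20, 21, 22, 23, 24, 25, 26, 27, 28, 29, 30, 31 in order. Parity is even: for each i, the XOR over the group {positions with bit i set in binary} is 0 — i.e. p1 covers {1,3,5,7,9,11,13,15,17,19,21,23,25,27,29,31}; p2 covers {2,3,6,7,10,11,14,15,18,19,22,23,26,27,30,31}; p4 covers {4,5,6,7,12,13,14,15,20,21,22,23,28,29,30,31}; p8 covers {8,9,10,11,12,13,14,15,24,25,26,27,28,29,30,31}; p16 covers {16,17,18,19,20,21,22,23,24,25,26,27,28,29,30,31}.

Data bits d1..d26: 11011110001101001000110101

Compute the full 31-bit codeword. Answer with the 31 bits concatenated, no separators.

1010101011100011101001000110101

Place data at non-parity positions: p1 p2 1 p4 1 0 1 p8 1 1 1 0 0 0 1 p16 1 0 1 0 0 1 0 0 0 1 1 0 1 0 1
p1 (pos 1,3,5,7,9,11,13,15,17,19,21,23,25,27,29,31): XOR of data positions = 1⊕1⊕1⊕1⊕1⊕0⊕1⊕1⊕1⊕0⊕0⊕0⊕1⊕1⊕1 = 1
p2 (pos 2,3,6,7,10,11,14,15,18,19,22,23,26,27,30,31): XOR of data positions = 1⊕0⊕1⊕1⊕1⊕0⊕1⊕0⊕1⊕1⊕0⊕1⊕1⊕0⊕1 = 0
p4 (pos 4,5,6,7,12,13,14,15,20,21,22,23,28,29,30,31): XOR of data positions = 1⊕0⊕1⊕0⊕0⊕0⊕1⊕0⊕0⊕1⊕0⊕0⊕1⊕0⊕1 = 0
p8 (pos 8,9,10,11,12,13,14,15,24,25,26,27,28,29,30,31): XOR of data positions = 1⊕1⊕1⊕0⊕0⊕0⊕1⊕0⊕0⊕1⊕1⊕0⊕1⊕0⊕1 = 0
p16 (pos 16,17,18,19,20,21,22,23,24,25,26,27,28,29,30,31): XOR of data positions = 1⊕0⊕1⊕0⊕0⊕1⊕0⊕0⊕0⊕1⊕1⊕0⊕1⊕0⊕1 = 1
Codeword: 1010101011100011101001000110101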